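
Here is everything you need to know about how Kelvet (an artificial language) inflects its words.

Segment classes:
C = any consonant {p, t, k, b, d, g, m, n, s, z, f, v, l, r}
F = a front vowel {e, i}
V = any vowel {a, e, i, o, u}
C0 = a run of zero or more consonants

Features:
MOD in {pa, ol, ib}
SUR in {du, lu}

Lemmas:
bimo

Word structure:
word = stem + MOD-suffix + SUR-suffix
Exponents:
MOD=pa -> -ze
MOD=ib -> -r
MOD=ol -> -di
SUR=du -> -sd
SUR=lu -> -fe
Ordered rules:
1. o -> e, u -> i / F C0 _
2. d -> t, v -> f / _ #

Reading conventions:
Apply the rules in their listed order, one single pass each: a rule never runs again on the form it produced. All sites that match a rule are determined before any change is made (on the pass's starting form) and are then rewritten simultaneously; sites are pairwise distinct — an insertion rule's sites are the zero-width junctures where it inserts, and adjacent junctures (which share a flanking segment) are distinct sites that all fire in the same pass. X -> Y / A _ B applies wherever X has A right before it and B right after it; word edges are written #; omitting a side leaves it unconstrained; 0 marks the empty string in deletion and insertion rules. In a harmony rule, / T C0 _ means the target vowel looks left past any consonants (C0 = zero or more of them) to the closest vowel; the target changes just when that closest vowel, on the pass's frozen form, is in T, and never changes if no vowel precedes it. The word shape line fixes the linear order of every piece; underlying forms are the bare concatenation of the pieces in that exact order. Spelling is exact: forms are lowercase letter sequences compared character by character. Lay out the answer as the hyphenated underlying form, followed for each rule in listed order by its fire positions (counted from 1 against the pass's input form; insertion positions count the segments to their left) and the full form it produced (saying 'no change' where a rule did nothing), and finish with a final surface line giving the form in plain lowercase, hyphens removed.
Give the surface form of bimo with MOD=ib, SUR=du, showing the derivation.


underlying: bimo-r-sd
1. o -> e, u -> i / F C0 _: fires at position(s) 4: bimersd
2. d -> t, v -> f / _ #: fires at position(s) 7: bimerst
surface: bimerst


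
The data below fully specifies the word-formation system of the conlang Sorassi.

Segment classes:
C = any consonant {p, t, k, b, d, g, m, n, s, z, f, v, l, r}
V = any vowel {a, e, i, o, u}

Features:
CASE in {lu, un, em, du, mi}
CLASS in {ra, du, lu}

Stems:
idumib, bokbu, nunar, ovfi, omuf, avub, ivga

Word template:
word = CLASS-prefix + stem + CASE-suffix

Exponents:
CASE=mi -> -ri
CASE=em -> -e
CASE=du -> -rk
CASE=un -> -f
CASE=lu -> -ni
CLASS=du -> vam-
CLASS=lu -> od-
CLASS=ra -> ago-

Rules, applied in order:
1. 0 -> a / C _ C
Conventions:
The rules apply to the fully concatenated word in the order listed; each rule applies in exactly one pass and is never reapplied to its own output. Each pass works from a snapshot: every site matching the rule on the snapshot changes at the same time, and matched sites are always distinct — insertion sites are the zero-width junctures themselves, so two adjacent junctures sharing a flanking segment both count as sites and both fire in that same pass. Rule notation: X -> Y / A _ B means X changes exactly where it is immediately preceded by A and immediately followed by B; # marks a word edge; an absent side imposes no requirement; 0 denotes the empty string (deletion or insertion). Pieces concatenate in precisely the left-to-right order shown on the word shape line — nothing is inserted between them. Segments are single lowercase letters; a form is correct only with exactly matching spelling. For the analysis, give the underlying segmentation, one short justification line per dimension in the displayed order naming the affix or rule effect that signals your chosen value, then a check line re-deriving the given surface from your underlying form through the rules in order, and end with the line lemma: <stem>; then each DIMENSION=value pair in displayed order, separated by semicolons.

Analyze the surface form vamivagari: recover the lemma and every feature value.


underlying: vam-ivga-ri
CASE=mi - signalled by the affix -ri
CLASS=du - signalled by the affix vam-
check: vamivgari -> vamivagari
lemma: ivga; CASE=mi; CLASS=du


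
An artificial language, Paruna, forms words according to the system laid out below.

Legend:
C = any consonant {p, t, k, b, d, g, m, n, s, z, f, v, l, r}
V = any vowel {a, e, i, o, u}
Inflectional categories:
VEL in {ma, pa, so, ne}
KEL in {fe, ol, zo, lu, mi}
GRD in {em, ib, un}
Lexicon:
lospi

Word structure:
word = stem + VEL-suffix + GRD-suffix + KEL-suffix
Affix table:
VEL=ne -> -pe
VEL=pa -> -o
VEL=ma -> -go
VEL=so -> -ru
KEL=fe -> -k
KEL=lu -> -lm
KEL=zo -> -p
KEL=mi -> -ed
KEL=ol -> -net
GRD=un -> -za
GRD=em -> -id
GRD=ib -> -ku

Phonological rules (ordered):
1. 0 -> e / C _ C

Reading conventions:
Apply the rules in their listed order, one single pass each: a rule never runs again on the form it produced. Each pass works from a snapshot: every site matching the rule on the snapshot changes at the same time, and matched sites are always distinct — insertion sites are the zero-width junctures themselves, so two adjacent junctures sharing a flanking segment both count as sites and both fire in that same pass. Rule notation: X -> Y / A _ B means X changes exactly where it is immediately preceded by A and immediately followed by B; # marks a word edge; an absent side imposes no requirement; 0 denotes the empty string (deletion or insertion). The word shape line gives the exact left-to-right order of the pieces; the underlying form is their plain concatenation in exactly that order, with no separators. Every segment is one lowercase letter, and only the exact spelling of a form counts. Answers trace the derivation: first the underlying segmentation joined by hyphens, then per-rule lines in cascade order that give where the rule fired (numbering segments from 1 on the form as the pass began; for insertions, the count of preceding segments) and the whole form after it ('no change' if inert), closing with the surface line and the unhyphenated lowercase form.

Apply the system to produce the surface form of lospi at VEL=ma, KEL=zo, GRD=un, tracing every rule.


underlying: lospi-go-za-p
1. 0 -> e / C _ C: inserts after position(s) 3: losepigozap
surface: losepigozap


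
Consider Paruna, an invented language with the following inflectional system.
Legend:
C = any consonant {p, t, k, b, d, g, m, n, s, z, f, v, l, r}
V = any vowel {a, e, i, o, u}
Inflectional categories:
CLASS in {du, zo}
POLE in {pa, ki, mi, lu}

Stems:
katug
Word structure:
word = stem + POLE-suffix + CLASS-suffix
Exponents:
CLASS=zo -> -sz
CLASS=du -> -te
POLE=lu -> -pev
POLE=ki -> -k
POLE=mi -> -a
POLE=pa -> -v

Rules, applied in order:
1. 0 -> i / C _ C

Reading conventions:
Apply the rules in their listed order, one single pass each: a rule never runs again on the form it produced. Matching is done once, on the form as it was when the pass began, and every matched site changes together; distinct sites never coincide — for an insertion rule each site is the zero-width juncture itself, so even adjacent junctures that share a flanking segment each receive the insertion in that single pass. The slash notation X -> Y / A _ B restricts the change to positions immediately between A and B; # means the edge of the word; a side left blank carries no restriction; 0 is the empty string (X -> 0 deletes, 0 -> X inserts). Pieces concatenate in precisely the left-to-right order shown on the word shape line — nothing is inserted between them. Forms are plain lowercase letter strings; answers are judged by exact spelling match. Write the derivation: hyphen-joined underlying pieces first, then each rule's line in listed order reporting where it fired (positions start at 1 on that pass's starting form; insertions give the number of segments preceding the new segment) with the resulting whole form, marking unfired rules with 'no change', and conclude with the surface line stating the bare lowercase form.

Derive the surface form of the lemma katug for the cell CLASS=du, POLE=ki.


underlying: katug-k-te
1. 0 -> i / C _ C: inserts after position(s) 5, 6: katugikite
surface: katugikite


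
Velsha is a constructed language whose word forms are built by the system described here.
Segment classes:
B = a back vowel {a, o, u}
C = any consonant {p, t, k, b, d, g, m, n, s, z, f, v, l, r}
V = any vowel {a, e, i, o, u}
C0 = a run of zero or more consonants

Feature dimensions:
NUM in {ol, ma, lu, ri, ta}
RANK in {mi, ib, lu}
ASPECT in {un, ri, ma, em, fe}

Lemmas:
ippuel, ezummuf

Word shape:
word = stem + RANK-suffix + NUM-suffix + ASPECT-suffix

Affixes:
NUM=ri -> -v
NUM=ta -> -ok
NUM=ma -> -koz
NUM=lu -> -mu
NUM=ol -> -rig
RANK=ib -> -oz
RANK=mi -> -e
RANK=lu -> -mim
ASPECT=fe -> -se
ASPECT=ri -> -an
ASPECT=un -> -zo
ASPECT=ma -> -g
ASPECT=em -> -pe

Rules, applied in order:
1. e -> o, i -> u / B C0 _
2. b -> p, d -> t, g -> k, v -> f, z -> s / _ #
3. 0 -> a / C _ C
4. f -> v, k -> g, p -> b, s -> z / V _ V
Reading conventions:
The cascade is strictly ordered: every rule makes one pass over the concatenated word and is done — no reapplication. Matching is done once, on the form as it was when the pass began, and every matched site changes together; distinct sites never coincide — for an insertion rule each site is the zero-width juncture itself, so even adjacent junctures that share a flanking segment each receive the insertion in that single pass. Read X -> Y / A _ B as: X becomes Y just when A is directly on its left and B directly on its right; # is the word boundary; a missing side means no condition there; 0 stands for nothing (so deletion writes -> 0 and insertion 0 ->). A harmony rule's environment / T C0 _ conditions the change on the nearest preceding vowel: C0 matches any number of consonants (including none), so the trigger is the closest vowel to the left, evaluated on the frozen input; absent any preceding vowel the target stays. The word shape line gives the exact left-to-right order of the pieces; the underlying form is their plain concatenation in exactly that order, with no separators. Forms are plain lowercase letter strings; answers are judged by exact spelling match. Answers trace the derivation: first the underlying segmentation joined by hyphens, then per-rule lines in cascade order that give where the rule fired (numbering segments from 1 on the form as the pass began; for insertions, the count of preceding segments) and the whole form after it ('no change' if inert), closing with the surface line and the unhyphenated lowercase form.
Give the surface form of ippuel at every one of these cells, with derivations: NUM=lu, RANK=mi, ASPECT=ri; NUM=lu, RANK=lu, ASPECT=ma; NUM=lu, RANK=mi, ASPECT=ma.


cell NUM=lu, RANK=mi, ASPECT=ri:
underlying: ippuel-e-mu-an
1. e -> o, i -> u / B C0 _: fires at position(s) 5: ippuolemuan
2. b -> p, d -> t, g -> k, v -> f, z -> s / _ #: no change
3. 0 -> a / C _ C: inserts after position(s) 2: ipapuolemuan
4. f -> v, k -> g, p -> b, s -> z / V _ V: fires at position(s) 2, 4: ibabuolemuan
surface: ibabuolemuan

cell NUM=lu, RANK=lu, ASPECT=ma:
underlying: ippuel-mim-mu-g
1. e -> o, i -> u / B C0 _: fires at position(s) 5: ippuolmimmug
2. b -> p, d -> t, g -> k, v -> f, z -> s / _ #: fires at position(s) 12: ippuolmimmuk
3. 0 -> a / C _ C: inserts after position(s) 2, 6, 9: ipapuolamimamuk
4. f -> v, k -> g, p -> b, s -> z / V _ V: fires at position(s) 2, 4: ibabuolamimamuk
surface: ibabuolamimamuk

cell NUM=lu, RANK=mi, ASPECT=ma:
underlying: ippuel-e-mu-g
1. e -> o, i -> u / B C0 _: fires at position(s) 5: ippuolemug
2. b -> p, d -> t, g -> k, v -> f, z -> s / _ #: fires at position(s) 10: ippuolemuk
3. 0 -> a / C _ C: inserts after position(s) 2: ipapuolemuk
4. f -> v, k -> g, p -> b, s -> z / V _ V: fires at position(s) 2, 4: ibabuolemuk
surface: ibabuolemuk


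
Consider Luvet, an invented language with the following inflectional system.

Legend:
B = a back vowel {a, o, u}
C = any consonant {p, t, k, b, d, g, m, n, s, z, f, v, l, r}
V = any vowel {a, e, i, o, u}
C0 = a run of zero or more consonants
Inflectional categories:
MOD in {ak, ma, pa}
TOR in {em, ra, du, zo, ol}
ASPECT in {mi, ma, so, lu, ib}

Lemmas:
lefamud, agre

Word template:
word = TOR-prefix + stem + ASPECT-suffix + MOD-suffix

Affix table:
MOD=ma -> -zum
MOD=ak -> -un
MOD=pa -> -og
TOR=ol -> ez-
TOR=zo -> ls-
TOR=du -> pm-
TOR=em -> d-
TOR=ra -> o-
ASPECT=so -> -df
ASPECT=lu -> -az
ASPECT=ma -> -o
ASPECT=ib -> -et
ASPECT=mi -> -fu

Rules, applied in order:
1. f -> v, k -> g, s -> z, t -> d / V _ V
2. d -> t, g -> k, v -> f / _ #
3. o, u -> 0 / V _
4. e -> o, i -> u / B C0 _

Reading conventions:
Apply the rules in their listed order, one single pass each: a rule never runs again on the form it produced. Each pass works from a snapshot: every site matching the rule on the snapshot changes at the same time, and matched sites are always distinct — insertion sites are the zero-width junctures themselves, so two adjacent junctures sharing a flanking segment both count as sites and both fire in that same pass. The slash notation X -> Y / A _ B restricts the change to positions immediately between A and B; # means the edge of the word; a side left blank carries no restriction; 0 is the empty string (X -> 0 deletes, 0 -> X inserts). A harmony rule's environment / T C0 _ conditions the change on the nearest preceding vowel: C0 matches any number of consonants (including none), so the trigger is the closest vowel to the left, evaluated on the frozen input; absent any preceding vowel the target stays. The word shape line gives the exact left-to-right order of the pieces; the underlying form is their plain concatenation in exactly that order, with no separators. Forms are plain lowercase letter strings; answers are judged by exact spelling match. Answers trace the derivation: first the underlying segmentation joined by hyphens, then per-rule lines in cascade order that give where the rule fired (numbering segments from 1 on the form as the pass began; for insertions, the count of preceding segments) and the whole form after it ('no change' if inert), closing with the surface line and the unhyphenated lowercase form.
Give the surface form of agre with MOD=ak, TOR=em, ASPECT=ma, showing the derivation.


underlying: d-agre-o-un
1. f -> v, k -> g, s -> z, t -> d / V _ V: no change
2. d -> t, g -> k, v -> f / _ #: no change
3. o, u -> 0 / V _: fires at position(s) 6, 7: dagren
4. e -> o, i -> u / B C0 _: fires at position(s) 5: dagron
surface: dagron


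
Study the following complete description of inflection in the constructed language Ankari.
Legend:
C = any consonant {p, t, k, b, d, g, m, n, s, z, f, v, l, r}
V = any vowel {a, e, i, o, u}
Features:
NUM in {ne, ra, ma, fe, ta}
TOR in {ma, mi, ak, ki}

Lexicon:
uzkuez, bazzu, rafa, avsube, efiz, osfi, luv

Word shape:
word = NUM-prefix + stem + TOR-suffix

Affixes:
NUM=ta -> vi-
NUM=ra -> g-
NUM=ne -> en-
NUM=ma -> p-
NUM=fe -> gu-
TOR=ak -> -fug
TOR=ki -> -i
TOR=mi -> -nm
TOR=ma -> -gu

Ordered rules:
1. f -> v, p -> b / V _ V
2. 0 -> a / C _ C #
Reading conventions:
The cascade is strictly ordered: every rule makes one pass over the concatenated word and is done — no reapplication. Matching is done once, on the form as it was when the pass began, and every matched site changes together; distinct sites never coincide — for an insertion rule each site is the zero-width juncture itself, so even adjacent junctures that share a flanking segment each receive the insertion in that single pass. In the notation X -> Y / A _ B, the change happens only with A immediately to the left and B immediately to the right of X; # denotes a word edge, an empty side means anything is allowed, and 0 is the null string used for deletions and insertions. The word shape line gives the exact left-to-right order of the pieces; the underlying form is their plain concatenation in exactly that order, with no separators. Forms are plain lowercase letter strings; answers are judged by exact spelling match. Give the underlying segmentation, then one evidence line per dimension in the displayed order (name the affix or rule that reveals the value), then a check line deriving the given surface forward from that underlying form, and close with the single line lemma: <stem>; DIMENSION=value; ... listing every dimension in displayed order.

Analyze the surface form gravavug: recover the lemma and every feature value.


underlying: g-rafa-fug
NUM=ra - signalled by the affix g-
TOR=ak - signalled by the affix -fug
check: grafafug -> gravavug -> gravavug
lemma: rafa; NUM=ra; TOR=ak


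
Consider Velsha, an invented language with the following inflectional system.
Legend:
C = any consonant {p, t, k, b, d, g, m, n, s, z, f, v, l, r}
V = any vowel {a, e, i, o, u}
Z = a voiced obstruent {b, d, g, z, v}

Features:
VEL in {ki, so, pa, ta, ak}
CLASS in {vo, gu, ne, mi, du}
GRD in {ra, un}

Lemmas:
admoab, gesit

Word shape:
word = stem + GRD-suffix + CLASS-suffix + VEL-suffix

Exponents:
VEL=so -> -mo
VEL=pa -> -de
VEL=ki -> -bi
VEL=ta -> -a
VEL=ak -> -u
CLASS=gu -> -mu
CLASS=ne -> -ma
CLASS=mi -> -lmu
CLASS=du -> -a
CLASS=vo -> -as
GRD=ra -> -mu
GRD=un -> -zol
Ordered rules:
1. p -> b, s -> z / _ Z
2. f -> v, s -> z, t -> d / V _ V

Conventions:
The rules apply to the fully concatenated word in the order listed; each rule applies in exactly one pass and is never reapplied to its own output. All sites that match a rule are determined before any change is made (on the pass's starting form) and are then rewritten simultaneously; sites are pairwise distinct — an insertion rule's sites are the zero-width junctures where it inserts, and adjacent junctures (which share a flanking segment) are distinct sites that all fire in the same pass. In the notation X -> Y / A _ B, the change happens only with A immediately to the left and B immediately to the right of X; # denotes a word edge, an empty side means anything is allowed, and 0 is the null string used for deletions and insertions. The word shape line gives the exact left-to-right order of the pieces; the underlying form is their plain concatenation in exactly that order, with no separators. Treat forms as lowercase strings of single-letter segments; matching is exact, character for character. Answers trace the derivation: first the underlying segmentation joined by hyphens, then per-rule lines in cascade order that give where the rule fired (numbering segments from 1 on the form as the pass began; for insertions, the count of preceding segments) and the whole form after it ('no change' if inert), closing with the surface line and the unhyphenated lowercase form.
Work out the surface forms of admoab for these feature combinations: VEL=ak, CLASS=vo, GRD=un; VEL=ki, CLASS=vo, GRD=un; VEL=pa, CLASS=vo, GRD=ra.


cell VEL=ak, CLASS=vo, GRD=un:
underlying: admoab-zol-as-u
1. p -> b, s -> z / _ Z: no change
2. f -> v, s -> z, t -> d / V _ V: fires at position(s) 11: admoabzolazu
surface: admoabzolazu

cell VEL=ki, CLASS=vo, GRD=un:
underlying: admoab-zol-as-bi
1. p -> b, s -> z / _ Z: fires at position(s) 11: admoabzolazbi
2. f -> v, s -> z, t -> d / V _ V: no change
surface: admoabzolazbi

cell VEL=pa, CLASS=vo, GRD=ra:
underlying: admoab-mu-as-de
1. p -> b, s -> z / _ Z: fires at position(s) 10: admoabmuazde
2. f -> v, s -> z, t -> d / V _ V: no change
surface: admoabmuazde


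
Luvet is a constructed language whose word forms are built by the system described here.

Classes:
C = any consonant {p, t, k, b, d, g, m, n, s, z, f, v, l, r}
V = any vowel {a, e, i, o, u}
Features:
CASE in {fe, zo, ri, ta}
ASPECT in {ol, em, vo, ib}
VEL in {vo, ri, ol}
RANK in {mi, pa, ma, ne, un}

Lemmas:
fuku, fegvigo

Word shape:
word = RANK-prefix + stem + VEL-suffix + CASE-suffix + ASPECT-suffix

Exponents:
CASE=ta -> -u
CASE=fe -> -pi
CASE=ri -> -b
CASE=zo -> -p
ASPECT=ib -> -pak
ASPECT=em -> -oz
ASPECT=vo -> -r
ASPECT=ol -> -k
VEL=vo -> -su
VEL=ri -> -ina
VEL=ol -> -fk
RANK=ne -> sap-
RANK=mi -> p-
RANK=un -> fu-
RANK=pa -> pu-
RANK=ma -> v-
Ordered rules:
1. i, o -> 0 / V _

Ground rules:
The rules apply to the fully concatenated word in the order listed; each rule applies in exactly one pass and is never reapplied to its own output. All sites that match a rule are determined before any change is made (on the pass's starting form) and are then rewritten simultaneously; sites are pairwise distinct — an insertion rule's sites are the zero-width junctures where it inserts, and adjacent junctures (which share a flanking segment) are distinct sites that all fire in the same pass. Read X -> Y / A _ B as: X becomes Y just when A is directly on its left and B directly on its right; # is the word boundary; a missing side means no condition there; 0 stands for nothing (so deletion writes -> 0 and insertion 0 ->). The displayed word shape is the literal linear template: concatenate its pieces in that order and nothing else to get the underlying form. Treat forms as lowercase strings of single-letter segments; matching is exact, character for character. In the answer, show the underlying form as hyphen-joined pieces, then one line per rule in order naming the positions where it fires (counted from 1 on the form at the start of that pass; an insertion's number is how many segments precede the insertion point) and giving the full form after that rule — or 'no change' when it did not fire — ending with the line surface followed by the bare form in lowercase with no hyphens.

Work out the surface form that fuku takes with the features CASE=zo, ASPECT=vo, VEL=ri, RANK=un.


underlying: fu-fuku-ina-p-r
1. i, o -> 0 / V _: fires at position(s) 7: fufukunapr
surface: fufukunapr


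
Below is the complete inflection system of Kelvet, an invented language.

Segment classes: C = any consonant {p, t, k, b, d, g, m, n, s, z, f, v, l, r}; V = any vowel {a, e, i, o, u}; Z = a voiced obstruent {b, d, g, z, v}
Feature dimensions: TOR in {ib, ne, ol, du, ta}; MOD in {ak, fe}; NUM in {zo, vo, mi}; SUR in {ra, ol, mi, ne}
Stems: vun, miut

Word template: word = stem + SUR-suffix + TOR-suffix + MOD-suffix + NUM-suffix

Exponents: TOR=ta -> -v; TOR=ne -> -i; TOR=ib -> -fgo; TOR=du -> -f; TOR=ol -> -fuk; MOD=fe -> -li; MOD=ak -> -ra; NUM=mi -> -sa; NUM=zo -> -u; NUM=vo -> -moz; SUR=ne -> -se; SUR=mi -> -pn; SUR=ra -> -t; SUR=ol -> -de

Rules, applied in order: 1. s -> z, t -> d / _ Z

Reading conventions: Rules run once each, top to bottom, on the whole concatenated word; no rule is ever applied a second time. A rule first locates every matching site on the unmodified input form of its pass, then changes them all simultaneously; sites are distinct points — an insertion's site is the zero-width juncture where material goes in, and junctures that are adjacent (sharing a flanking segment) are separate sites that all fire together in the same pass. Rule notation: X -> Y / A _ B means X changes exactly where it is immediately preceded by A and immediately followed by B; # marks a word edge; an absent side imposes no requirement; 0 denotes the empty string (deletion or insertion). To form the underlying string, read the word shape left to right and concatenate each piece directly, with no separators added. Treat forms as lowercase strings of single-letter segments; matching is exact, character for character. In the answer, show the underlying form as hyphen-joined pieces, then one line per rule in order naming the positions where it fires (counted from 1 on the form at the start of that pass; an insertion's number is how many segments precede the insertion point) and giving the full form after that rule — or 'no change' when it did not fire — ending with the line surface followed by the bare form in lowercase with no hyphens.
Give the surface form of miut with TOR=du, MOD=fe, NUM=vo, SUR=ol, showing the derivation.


underlying: miut-de-f-li-moz
1. s -> z, t -> d / _ Z: fires at position(s) 4: miuddeflimoz
surface: miuddeflimoz


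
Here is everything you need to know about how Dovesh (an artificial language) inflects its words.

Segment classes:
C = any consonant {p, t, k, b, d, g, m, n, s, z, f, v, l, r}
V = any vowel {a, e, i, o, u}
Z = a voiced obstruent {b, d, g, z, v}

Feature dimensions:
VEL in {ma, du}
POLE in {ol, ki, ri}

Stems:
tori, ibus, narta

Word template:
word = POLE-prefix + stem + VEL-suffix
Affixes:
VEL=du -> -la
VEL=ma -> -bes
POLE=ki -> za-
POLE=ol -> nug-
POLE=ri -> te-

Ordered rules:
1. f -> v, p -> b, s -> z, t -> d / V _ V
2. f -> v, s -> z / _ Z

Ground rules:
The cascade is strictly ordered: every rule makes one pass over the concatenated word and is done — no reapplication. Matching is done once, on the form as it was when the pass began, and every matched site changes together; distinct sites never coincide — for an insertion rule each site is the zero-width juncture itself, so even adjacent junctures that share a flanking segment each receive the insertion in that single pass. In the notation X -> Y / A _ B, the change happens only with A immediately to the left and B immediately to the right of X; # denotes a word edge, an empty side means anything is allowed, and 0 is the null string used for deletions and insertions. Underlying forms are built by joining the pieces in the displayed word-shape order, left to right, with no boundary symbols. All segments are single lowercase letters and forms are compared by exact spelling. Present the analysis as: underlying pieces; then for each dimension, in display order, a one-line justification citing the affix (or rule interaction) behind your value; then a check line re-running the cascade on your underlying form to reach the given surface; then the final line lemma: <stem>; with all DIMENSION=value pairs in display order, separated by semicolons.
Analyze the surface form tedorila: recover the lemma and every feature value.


underlying: te-tori-la
VEL=du - signalled by the affix -la
POLE=ri - signalled by the affix te-
check: tetorila -> tedorila -> tedorila
lemma: tori; VEL=du; POLE=ri


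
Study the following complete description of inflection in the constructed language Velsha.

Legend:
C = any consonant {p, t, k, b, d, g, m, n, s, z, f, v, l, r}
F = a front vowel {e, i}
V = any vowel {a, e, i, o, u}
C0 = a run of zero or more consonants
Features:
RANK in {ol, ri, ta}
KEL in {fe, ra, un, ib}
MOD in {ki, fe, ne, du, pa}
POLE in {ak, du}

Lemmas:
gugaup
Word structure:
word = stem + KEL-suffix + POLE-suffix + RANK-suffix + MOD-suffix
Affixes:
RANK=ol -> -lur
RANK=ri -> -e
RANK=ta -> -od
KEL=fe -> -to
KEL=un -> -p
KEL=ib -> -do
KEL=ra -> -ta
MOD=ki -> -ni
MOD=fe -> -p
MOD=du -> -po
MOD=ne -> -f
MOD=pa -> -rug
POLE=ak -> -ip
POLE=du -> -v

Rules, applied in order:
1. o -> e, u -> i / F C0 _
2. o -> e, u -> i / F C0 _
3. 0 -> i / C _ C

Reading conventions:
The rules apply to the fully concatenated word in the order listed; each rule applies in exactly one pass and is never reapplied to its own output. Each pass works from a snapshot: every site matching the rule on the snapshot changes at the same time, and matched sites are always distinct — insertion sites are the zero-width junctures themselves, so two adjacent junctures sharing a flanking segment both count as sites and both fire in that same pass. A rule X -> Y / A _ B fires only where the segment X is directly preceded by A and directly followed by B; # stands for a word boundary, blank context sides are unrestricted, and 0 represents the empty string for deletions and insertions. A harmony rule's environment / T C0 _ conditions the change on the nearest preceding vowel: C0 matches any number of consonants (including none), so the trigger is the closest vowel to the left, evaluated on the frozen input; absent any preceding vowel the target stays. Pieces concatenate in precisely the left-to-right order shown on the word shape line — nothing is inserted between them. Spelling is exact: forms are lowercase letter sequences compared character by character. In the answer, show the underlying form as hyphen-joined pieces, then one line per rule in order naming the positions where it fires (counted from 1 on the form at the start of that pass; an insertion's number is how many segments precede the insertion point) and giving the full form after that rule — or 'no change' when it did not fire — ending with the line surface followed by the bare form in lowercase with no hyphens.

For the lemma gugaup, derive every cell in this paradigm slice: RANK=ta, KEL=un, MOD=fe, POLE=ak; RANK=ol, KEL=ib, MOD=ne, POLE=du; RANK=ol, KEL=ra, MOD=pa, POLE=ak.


cell RANK=ta, KEL=un, MOD=fe, POLE=ak:
underlying: gugaup-p-ip-od-p
1. o -> e, u -> i / F C0 _: fires at position(s) 10: gugauppipedp
2. o -> e, u -> i / F C0 _: no change
3. 0 -> i / C _ C: inserts after position(s) 6, 11: gugaupipipedip
surface: gugaupipipedip

cell RANK=ol, KEL=ib, MOD=ne, POLE=du:
underlying: gugaup-do-v-lur-f
1. o -> e, u -> i / F C0 _: no change
2. o -> e, u -> i / F C0 _: no change
3. 0 -> i / C _ C: inserts after position(s) 6, 9, 12: gugaupidovilurif
surface: gugaupidovilurif

cell RANK=ol, KEL=ra, MOD=pa, POLE=ak:
underlying: gugaup-ta-ip-lur-rug
1. o -> e, u -> i / F C0 _: fires at position(s) 12: gugauptaiplirrug
2. o -> e, u -> i / F C0 _: fires at position(s) 15: gugauptaiplirrig
3. 0 -> i / C _ C: inserts after position(s) 6, 10, 13: gugaupitaipiliririg
surface: gugaupitaipiliririg


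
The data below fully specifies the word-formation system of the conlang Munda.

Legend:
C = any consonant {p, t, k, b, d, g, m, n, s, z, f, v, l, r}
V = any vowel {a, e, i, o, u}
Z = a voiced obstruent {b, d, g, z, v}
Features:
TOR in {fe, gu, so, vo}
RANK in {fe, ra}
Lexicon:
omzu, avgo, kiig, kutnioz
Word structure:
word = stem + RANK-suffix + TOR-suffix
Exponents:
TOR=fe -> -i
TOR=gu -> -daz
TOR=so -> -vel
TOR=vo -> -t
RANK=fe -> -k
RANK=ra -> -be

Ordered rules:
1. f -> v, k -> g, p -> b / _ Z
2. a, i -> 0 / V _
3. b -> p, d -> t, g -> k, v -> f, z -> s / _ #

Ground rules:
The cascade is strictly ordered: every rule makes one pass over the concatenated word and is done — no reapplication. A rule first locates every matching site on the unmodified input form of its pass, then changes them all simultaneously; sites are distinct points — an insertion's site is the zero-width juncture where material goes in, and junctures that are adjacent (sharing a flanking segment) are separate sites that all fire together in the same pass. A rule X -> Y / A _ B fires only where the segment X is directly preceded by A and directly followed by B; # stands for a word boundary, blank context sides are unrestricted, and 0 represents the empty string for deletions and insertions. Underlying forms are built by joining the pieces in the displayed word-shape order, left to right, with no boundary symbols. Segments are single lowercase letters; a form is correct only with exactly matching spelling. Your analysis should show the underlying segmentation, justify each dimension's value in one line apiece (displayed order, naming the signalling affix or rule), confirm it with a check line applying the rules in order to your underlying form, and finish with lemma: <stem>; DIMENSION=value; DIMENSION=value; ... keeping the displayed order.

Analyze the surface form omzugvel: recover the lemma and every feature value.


underlying: omzu-k-vel
TOR=so - signalled by the affix -vel
RANK=fe - signalled by the affix -k
check: omzukvel -> omzugvel -> omzugvel -> omzugvel
lemma: omzu; TOR=so; RANK=fe


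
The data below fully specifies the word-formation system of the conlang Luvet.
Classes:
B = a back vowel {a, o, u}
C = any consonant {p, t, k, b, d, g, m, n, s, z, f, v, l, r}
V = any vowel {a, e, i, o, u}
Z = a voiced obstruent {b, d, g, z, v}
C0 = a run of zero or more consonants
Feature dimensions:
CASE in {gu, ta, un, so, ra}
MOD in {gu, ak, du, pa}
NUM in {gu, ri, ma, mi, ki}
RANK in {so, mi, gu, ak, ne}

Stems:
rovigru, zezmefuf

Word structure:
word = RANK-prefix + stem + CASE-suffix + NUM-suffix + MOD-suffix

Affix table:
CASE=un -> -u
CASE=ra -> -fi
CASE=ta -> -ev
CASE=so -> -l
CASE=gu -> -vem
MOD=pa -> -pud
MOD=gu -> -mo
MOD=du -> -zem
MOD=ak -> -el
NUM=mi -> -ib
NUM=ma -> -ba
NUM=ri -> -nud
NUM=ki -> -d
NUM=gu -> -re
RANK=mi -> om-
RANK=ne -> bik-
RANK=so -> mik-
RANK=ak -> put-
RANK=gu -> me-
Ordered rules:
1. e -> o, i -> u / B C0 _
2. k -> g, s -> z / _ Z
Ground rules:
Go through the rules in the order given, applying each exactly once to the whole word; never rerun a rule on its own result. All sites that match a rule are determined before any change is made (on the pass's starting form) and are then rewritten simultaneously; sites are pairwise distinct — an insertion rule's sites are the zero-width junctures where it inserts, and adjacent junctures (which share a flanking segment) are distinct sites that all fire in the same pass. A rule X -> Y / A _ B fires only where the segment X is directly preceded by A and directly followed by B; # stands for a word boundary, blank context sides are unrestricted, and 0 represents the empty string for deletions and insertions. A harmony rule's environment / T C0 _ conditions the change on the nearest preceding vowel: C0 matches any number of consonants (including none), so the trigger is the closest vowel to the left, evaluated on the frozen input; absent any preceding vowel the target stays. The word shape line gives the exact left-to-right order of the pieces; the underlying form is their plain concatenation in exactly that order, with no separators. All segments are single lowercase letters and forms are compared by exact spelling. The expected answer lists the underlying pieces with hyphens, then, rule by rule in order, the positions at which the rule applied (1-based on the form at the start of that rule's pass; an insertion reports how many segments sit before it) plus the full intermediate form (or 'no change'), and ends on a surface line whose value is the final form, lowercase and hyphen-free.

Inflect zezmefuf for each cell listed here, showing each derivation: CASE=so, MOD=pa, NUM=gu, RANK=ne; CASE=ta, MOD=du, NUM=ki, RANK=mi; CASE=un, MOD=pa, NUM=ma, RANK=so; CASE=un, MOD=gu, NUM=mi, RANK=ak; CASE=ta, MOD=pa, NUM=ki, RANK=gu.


cell CASE=so, MOD=pa, NUM=gu, RANK=ne:
underlying: bik-zezmefuf-l-re-pud
1. e -> o, i -> u / B C0 _: fires at position(s) 14: bikzezmefuflropud
2. k -> g, s -> z / _ Z: fires at position(s) 3: bigzezmefuflropud
surface: bigzezmefuflropud

cell CASE=ta, MOD=du, NUM=ki, RANK=mi:
underlying: om-zezmefuf-ev-d-zem
1. e -> o, i -> u / B C0 _: fires at position(s) 4, 11: omzozmefufovdzem
2. k -> g, s -> z / _ Z: no change
surface: omzozmefufovdzem

cell CASE=un, MOD=pa, NUM=ma, RANK=so:
underlying: mik-zezmefuf-u-ba-pud
1. e -> o, i -> u / B C0 _: no change
2. k -> g, s -> z / _ Z: fires at position(s) 3: migzezmefufubapud
surface: migzezmefufubapud

cell CASE=un, MOD=gu, NUM=mi, RANK=ak:
underlying: put-zezmefuf-u-ib-mo
1. e -> o, i -> u / B C0 _: fires at position(s) 5, 13: putzozmefufuubmo
2. k -> g, s -> z / _ Z: no change
surface: putzozmefufuubmo

cell CASE=ta, MOD=pa, NUM=ki, RANK=gu:
underlying: me-zezmefuf-ev-d-pud
1. e -> o, i -> u / B C0 _: fires at position(s) 11: mezezmefufovdpud
2. k -> g, s -> z / _ Z: no change
surface: mezezmefufovdpud


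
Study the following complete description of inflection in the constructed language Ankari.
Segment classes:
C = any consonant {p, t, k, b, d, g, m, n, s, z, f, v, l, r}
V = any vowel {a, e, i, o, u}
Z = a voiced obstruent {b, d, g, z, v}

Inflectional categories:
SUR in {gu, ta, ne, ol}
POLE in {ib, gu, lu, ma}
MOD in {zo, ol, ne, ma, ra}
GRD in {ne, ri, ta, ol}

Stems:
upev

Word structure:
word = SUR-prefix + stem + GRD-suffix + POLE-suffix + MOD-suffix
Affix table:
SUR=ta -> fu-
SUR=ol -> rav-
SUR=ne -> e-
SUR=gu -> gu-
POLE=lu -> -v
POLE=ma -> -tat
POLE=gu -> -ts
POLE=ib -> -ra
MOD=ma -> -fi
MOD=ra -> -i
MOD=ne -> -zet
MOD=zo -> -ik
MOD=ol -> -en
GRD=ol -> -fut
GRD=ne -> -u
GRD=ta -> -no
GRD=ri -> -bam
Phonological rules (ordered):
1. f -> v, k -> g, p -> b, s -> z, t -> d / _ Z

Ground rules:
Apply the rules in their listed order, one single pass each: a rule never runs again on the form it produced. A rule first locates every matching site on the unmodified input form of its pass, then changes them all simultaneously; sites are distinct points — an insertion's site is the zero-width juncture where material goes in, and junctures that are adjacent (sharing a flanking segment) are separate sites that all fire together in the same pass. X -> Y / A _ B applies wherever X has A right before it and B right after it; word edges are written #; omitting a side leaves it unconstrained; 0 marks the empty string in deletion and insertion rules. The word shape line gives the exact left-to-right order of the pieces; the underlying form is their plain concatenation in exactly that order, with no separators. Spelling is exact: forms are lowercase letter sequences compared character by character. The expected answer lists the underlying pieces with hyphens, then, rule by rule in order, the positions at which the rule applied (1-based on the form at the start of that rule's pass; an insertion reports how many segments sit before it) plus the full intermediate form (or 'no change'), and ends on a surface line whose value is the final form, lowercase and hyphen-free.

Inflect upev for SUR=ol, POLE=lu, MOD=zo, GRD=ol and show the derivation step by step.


underlying: rav-upev-fut-v-ik
1. f -> v, k -> g, p -> b, s -> z, t -> d / _ Z: fires at position(s) 10: ravupevfudvik
surface: ravupevfudvik


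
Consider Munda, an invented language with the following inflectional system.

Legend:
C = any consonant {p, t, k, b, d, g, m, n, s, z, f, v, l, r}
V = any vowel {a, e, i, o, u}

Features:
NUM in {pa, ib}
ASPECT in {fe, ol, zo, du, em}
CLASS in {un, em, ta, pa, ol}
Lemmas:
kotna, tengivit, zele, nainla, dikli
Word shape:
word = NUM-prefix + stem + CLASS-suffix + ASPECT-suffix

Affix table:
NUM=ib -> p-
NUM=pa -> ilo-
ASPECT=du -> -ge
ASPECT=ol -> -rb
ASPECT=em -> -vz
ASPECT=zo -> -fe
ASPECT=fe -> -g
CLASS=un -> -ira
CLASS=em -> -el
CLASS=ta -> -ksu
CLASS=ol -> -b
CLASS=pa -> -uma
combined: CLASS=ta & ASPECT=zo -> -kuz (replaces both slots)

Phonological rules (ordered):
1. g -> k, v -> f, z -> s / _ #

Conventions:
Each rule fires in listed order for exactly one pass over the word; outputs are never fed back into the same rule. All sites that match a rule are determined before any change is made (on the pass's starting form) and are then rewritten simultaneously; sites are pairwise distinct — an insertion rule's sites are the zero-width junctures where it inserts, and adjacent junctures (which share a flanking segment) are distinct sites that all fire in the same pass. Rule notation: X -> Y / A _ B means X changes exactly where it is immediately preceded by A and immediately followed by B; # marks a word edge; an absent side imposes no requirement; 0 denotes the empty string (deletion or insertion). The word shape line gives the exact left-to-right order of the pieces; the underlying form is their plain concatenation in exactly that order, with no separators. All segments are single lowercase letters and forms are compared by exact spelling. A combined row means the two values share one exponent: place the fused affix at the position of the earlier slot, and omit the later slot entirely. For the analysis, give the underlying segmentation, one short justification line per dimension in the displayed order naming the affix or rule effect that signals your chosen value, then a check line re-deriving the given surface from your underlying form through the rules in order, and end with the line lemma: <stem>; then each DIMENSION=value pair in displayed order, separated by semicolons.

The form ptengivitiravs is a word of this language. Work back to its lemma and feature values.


underlying: p-tengivit-ira-vz
NUM=ib - signalled by the affix p-
ASPECT=em - signalled by the affix -vz
CLASS=un - signalled by the affix -ira
check: ptengivitiravz -> ptengivitiravs
lemma: tengivit; NUM=ib; ASPECT=em; CLASS=un


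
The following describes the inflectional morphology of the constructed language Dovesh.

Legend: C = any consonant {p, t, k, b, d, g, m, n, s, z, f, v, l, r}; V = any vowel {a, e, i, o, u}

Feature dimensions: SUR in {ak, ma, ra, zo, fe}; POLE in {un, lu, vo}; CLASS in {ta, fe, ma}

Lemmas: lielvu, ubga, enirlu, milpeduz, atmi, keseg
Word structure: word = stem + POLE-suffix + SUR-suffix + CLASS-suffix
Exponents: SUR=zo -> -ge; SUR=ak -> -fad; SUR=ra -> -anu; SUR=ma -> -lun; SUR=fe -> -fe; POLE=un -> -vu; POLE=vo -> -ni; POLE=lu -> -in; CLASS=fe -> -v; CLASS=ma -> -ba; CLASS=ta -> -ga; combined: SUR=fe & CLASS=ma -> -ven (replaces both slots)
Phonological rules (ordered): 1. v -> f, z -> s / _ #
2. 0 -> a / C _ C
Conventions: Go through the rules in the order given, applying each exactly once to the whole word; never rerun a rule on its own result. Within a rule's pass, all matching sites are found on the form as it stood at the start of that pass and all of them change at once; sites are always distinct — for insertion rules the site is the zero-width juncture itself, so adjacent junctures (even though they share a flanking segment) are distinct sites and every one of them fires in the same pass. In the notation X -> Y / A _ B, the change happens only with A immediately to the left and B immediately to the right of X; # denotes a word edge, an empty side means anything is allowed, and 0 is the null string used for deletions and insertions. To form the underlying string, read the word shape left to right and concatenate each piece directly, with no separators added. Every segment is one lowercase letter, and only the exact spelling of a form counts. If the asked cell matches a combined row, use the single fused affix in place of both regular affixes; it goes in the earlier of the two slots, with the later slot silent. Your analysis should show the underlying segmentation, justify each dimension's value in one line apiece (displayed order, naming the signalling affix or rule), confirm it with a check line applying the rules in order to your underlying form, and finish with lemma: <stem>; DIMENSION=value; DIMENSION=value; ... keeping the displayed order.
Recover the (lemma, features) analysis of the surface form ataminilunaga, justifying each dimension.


underlying: atmi-ni-lun-ga
SUR=ma - signalled by the affix -lun
POLE=vo - signalled by the affix -ni
CLASS=ta - signalled by the affix -ga
check: atminilunga -> atminilunga -> ataminilunaga
lemma: atmi; SUR=ma; POLE=vo; CLASS=ta
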